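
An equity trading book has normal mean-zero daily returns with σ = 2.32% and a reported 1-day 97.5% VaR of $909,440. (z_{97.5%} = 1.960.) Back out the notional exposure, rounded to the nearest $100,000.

$20,000,000

VaR as a fraction of value: z·σ = 1.960 × 2.32% = 4.5472%.
Position = $909,440 / 0.045472 = $20,000,000.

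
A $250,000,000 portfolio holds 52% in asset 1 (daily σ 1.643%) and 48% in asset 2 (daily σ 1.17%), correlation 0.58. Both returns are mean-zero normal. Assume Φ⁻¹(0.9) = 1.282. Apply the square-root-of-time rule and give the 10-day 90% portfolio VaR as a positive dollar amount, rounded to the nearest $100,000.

$12,800,000

σ_p = √(0.52²·1.643² + 0.48²·1.17² + 2·0.58·0.52·0.48·1.643·1.17) = 1.266%.
σ_{10d} = 1.266% × √10 = 4.003%.
VaR = 1.282 × 4.003% = 5.132%; on $250,000,000 that is $12,830,000.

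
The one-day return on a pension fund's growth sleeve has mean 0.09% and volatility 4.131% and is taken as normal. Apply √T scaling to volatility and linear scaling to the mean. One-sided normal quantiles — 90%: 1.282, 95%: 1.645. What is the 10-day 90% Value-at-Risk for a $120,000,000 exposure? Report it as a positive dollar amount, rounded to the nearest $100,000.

$19,000,000

σ_{10d} = 4.131% × √10 = 13.063%; μ_{10d} = 10 × 0.09% = 0.900%.
VaR = −(0.900%) + 1.282 × 13.063% = 15.847%.
On $120,000,000: 0.15847 × $120,000,000 = $19,016,400.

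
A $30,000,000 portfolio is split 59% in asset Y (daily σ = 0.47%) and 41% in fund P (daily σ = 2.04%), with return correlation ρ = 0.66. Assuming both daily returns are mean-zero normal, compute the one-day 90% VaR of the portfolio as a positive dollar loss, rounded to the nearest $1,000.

σ_p² = 0.59²·0.47² + 0.41²·2.04² + 2·0.66·0.59·0.41·0.47·2.04 = 1.0826 (%²).
σ_p = √1.0826 = 1.040%.
At 90%, z = 1.282.
VaR = 1.282 × 1.040% = 1.333%; on $30,000,000 that is $399,900.

$400,000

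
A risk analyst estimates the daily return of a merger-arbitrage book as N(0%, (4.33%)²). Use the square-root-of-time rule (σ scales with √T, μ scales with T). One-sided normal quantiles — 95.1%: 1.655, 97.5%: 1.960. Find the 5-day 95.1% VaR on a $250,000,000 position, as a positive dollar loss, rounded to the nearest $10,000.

$40,060,000

σ_{5d} = 4.33% × √5 = 9.682%.
VaR = 1.655 × 9.682% = 16.024%.
On $250,000,000: 0.16024 × $250,000,000 = $40,060,000.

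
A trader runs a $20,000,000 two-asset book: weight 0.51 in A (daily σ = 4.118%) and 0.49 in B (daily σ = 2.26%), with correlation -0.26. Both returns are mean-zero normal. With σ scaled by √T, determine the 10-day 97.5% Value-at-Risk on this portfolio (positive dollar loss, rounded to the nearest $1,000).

$2,608,000

σ_p = √(0.51²·4.118² + 0.49²·2.26² + 2·-0.26·0.51·0.49·4.118·2.26) = 2.104%.
σ_{10d} = 2.104% × √10 = 6.653%.
z(97.5%) = 1.960.
VaR = 1.960 × 6.653% = 13.040%; on $20,000,000 that is $2,608,000.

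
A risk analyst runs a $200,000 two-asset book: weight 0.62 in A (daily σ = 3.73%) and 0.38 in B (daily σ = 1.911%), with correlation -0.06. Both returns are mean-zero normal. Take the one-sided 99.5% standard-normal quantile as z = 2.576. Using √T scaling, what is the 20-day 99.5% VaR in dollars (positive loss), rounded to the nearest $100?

$54,900

σ_p = √(0.62²·3.73² + 0.38²·1.911² + 2·-0.06·0.62·0.38·3.73·1.911) = 2.382%.
σ_{20d} = 2.382% × √20 = 10.653%.
VaR = 2.576 × 10.653% = 27.442%; on $200,000 that is $54,884.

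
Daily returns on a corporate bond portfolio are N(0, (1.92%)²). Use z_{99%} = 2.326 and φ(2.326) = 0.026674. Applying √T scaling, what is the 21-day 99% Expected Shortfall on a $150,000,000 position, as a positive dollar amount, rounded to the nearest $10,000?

σ_{21d} = 1.92% × √21 = 8.799%.
ES multiplier = φ(z)/(1−α) = 0.026674/0.01 = 2.667.
ES = 8.799% × 2.667 = 23.467%; on $150,000,000: $35,200,500.

$35,200,000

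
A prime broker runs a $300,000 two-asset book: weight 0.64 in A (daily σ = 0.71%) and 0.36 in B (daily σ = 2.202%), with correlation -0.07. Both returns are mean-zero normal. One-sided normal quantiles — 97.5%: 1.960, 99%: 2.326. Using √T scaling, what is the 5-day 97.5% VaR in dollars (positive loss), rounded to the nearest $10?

σ_p = √(0.64²·0.71² + 0.36²·2.202² + 2·-0.07·0.64·0.36·0.71·2.202) = 0.886%.
σ_{5d} = 0.886% × √5 = 1.981%.
VaR = 1.960 × 1.981% = 3.883%; on $300,000 that is $11,649.

$11,650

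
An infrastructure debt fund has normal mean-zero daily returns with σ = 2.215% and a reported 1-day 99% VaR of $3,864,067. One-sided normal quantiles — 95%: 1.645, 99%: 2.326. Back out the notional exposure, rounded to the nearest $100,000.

VaR as a fraction of value: z·σ = 2.326 × 2.215% = 5.15209%.
Position = $3,864,067 / 0.0515209 = $74,999,990.

$75,000,000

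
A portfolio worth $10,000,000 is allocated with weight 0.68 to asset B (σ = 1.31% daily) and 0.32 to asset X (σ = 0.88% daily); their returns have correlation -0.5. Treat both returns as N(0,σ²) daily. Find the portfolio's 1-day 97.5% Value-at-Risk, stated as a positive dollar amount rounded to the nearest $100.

σ_p² = 0.68²·1.31² + 0.32²·0.88² + 2·-0.5·0.68·0.32·1.31·0.88 = 0.6220 (%²).
σ_p = √0.6220 = 0.789%.
At 97.5%, z = 1.960.
VaR = 1.960 × 0.789% = 1.546%; on $10,000,000 that is $154,600.

$154,600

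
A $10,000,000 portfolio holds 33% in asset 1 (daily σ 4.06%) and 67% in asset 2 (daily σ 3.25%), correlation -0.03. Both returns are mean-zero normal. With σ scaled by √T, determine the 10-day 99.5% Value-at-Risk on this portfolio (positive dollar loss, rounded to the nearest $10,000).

$2,050,000

σ_p = √(0.33²·4.06² + 0.67²·3.25² + 2·-0.03·0.33·0.67·4.06·3.25) = 2.522%.
σ_{10d} = 2.522% × √10 = 7.975%.
z(99.5%) = 2.576.
VaR = 2.576 × 7.975% = 20.544%; on $10,000,000 that is $2,054,400.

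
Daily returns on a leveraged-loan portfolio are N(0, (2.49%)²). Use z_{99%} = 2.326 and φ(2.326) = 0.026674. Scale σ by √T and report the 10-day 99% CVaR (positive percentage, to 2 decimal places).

σ_{10d} = 2.49% × √10 = 7.874%.
ES multiplier = φ(z)/(1−α) = 0.026674/0.01 = 2.667.
ES = 7.874% × 2.667 = 21.000%.

21.00%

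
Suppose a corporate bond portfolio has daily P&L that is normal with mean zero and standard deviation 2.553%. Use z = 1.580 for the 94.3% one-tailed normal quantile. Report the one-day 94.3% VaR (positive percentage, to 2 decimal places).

4.03%

VaR = z·σ = 1.580 × 2.553% = 4.034%.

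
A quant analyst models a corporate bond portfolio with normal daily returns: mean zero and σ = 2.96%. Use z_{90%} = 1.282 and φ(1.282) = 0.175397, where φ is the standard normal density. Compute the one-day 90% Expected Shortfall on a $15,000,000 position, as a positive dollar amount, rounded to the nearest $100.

Tail multiplier: φ(z)/(1−α) = 0.175397 / 0.1 = 1.754.
ES = 2.96% × 1.754 = 5.192%.
On $15,000,000: 0.05192 × $15,000,000 = $778,800.

$778,800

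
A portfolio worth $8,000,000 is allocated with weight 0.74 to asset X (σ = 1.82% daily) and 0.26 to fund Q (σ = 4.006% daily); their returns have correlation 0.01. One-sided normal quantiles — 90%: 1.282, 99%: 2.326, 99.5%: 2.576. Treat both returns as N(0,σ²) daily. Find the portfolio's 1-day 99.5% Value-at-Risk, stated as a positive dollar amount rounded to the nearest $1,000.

$353,000

σ_p² = 0.74²·1.82² + 0.26²·4.006² + 2·0.01·0.74·0.26·1.82·4.006 = 2.9268 (%²).
σ_p = √2.9268 = 1.711%.
VaR = 2.576 × 1.711% = 4.408%; on $8,000,000 that is $352,640.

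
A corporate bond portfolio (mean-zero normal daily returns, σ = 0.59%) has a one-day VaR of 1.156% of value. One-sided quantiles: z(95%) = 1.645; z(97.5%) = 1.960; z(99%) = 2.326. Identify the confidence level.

Implied z = VaR/σ = 1.156 / 0.59 = 1.959.
This matches z(97.5%) = 1.960.

97.5%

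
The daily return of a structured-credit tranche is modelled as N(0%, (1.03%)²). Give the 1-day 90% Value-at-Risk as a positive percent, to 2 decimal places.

At 90% one-sided, z = 1.282.
VaR = z·σ = 1.282 × 1.03% = 1.320%.

1.32%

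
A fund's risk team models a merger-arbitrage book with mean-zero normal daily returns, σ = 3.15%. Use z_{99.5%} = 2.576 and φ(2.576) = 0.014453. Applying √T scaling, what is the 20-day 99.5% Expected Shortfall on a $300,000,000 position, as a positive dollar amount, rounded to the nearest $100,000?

$122,200,000

σ_{20d} = 3.15% × √20 = 14.087%.
ES multiplier = φ(z)/(1−α) = 0.014453/0.005 = 2.891.
ES = 14.087% × 2.891 = 40.726%; on $300,000,000: $122,178,000.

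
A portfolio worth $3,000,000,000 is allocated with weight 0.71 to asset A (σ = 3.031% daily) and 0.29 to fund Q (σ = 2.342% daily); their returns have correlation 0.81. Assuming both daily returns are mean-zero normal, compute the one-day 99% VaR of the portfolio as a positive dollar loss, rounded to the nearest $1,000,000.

$191,000,000

σ_p² = 0.71²·3.031² + 0.29²·2.342² + 2·0.81·0.71·0.29·3.031·2.342 = 7.4602 (%²).
σ_p = √7.4602 = 2.731%.
At 99%, z = 2.326.
VaR = 2.326 × 2.731% = 6.352%; on $3,000,000,000 that is $190,560,000.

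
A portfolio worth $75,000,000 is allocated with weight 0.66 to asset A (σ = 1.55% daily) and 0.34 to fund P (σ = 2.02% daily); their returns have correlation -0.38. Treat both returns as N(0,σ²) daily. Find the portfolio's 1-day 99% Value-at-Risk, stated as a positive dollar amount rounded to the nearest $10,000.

σ_p² = 0.66²·1.55² + 0.34²·2.02² + 2·-0.38·0.66·0.34·1.55·2.02 = 0.9842 (%²).
σ_p = √0.9842 = 0.992%.
At 99%, z = 2.326.
VaR = 2.326 × 0.992% = 2.307%; on $75,000,000 that is $1,730,250.

$1,730,000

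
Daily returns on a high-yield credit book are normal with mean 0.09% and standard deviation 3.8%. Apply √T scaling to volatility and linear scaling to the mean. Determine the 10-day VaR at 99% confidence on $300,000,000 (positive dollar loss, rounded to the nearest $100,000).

At 99%, z = 2.326.
σ_{10d} = 3.8% × √10 = 12.017%; μ_{10d} = 10 × 0.09% = 0.900%.
VaR = −(0.900%) + 2.326 × 12.017% = 27.052%.
On $300,000,000: 0.27052 × $300,000,000 = $81,156,000.

$81,200,000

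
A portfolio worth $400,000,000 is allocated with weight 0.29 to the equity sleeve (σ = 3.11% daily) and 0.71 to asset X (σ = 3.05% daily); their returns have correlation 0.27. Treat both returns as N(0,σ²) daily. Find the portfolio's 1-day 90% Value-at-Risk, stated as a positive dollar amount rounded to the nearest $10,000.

$13,130,000

σ_p² = 0.29²·3.11² + 0.71²·3.05² + 2·0.27·0.29·0.71·3.11·3.05 = 6.5575 (%²).
σ_p = √6.5575 = 2.561%.
At 90%, z = 1.282.
VaR = 1.282 × 2.561% = 3.283%; on $400,000,000 that is $13,132,000.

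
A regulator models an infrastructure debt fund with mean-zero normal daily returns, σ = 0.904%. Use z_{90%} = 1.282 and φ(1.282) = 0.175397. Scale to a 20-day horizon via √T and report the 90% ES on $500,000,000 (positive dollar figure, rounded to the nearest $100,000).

$35,500,000

σ_{20d} = 0.904% × √20 = 4.043%.
ES multiplier = φ(z)/(1−α) = 0.175397/0.1 = 1.754.
ES = 4.043% × 1.754 = 7.091%; on $500,000,000: $35,455,000.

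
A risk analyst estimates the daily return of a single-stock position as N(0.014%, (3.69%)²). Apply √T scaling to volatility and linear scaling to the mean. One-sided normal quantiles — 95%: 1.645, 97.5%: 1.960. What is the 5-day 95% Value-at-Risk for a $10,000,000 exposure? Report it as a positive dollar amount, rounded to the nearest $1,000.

$1,350,000

σ_{5d} = 3.69% × √5 = 8.251%; μ_{5d} = 5 × 0.014% = 0.070%.
VaR = −(0.070%) + 1.645 × 8.251% = 13.503%.
On $10,000,000: 0.13503 × $10,000,000 = $1,350,300.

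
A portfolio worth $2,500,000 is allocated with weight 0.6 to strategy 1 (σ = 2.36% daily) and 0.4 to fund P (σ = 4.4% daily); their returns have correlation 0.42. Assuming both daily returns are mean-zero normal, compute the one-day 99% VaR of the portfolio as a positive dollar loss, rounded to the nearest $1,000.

σ_p² = 0.6²·2.36² + 0.4²·4.4² + 2·0.42·0.6·0.4·2.36·4.4 = 7.1961 (%²).
σ_p = √7.1961 = 2.683%.
At 99%, z = 2.326.
VaR = 2.326 × 2.683% = 6.241%; on $2,500,000 that is $156,025.

$156,000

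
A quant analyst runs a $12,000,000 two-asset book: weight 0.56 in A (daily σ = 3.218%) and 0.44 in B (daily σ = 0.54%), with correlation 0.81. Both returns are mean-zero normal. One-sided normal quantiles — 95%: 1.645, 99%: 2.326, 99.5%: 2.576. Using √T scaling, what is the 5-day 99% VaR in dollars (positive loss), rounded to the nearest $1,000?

σ_p = √(0.56²·3.218² + 0.44²·0.54² + 2·0.81·0.56·0.44·3.218·0.54) = 1.999%.
σ_{5d} = 1.999% × √5 = 4.470%.
VaR = 2.326 × 4.470% = 10.397%; on $12,000,000 that is $1,247,640.

$1,248,000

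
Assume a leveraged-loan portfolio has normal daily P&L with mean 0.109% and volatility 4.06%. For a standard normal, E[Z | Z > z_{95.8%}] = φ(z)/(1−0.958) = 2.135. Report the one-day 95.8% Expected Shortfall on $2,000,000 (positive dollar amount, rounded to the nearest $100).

$171,200

ES = −(0.109%) + 4.06% × 2.135 = 8.559%.
On $2,000,000: 0.08559 × $2,000,000 = $171,180.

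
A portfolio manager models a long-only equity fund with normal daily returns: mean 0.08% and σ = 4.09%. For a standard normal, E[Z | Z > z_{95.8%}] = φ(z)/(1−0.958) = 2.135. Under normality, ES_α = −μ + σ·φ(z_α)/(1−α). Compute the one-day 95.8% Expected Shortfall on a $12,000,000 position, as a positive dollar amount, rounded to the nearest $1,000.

$1,038,000

ES = −(0.08%) + 4.09% × 2.135 = 8.652%.
On $12,000,000: 0.08652 × $12,000,000 = $1,038,240.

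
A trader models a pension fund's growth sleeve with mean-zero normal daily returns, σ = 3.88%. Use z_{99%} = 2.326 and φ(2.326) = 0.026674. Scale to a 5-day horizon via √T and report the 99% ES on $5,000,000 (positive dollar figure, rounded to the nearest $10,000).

σ_{5d} = 3.88% × √5 = 8.676%.
ES multiplier = φ(z)/(1−α) = 0.026674/0.01 = 2.667.
ES = 8.676% × 2.667 = 23.139%; on $5,000,000: $1,156,950.

$1,160,000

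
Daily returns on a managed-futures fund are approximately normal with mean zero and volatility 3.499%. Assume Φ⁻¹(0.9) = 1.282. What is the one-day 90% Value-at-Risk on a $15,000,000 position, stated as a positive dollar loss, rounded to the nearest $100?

$672,900

VaR = z·σ = 1.282 × 3.499% = 4.486%.
On $15,000,000: 0.04486 × $15,000,000 = $672,900.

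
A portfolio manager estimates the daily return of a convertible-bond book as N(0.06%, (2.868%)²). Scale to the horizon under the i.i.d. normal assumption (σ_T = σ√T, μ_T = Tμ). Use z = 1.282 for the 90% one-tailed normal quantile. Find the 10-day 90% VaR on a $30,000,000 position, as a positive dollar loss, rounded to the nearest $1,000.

σ_{10d} = 2.868% × √10 = 9.069%; μ_{10d} = 10 × 0.06% = 0.600%.
VaR = −(0.600%) + 1.282 × 9.069% = 11.026%.
On $30,000,000: 0.11026 × $30,000,000 = $3,307,800.

$3,308,000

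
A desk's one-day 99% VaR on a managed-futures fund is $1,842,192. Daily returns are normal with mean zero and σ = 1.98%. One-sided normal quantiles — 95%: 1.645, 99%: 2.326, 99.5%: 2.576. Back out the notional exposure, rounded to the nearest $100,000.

$40,000,000

VaR as a fraction of value: z·σ = 2.326 × 1.98% = 4.60548%.
Position = $1,842,192 / 0.0460548 = $40,000,000.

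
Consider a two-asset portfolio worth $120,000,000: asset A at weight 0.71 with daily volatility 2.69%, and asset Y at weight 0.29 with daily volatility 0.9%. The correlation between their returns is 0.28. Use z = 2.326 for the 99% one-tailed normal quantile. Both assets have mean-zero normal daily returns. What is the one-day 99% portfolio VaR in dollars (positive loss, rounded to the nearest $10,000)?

$5,580,000

σ_p² = 0.71²·2.69² + 0.29²·0.9² + 2·0.28·0.71·0.29·2.69·0.9 = 3.9950 (%²).
σ_p = √3.9950 = 1.999%.
VaR = 2.326 × 1.999% = 4.650%; on $120,000,000 that is $5,580,000.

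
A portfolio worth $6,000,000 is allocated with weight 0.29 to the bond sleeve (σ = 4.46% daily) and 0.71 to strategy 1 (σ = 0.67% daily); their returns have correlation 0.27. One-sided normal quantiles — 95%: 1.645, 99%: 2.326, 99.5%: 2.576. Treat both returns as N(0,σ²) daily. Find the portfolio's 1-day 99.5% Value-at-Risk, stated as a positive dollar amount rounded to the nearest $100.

σ_p² = 0.29²·4.46² + 0.71²·0.67² + 2·0.27·0.29·0.71·4.46·0.67 = 2.2314 (%²).
σ_p = √2.2314 = 1.494%.
VaR = 2.576 × 1.494% = 3.849%; on $6,000,000 that is $230,940.

$230,900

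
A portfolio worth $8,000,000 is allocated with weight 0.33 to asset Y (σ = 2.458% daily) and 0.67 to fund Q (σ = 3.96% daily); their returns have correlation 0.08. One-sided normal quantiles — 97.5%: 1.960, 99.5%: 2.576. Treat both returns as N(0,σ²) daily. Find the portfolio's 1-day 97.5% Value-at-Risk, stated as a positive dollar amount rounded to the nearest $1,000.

σ_p² = 0.33²·2.458² + 0.67²·3.96² + 2·0.08·0.33·0.67·2.458·3.96 = 8.0418 (%²).
σ_p = √8.0418 = 2.836%.
VaR = 1.960 × 2.836% = 5.559%; on $8,000,000 that is $444,720.

$445,000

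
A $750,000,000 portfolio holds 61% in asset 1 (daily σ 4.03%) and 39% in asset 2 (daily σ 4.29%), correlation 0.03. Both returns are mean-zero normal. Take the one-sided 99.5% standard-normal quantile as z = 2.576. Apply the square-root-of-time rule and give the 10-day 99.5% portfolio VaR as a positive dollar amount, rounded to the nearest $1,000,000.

σ_p = √(0.61²·4.03² + 0.39²·4.29² + 2·0.03·0.61·0.39·4.03·4.29) = 3.015%.
σ_{10d} = 3.015% × √10 = 9.534%.
VaR = 2.576 × 9.534% = 24.560%; on $750,000,000 that is $184,200,000.

$184,000,000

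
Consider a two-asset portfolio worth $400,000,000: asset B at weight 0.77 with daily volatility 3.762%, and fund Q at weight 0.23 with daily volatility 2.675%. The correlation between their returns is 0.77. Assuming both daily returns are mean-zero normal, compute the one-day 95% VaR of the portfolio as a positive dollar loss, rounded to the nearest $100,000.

$22,300,000

σ_p² = 0.77²·3.762² + 0.23²·2.675² + 2·0.77·0.77·0.23·3.762·2.675 = 11.5143 (%²).
σ_p = √11.5143 = 3.393%.
At 95%, z = 1.645.
VaR = 1.645 × 3.393% = 5.581%; on $400,000,000 that is $22,324,000.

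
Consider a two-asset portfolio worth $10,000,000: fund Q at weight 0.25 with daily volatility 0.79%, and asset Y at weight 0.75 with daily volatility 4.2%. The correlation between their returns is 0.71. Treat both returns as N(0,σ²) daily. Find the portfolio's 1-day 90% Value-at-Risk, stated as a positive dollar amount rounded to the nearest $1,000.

$422,000

σ_p² = 0.25²·0.79² + 0.75²·4.2² + 2·0.71·0.25·0.75·0.79·4.2 = 10.8449 (%²).
σ_p = √10.8449 = 3.293%.
At 90%, z = 1.282.
VaR = 1.282 × 3.293% = 4.222%; on $10,000,000 that is $422,200.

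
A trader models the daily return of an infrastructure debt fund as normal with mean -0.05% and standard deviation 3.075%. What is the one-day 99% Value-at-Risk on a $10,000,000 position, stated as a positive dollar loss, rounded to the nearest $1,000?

At 99% one-sided, z = 2.326.
VaR = −μ + z·σ = −(-0.05%) + 2.326 × 3.075% = 7.202%.
On $10,000,000: 0.07202 × $10,000,000 = $720,200.

$720,000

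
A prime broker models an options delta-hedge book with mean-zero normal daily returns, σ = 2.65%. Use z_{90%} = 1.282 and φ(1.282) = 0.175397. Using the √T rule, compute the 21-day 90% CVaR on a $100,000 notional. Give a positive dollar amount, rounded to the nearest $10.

σ_{21d} = 2.65% × √21 = 12.144%.
ES multiplier = φ(z)/(1−α) = 0.175397/0.1 = 1.754.
ES = 12.144% × 1.754 = 21.301%; on $100,000: $21,301.

$21,300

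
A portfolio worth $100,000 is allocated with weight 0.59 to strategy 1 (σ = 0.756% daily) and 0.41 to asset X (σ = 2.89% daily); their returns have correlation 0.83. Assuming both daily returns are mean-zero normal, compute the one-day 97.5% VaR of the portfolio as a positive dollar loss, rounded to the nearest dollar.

$3,087

σ_p² = 0.59²·0.756² + 0.41²·2.89² + 2·0.83·0.59·0.41·0.756·2.89 = 2.4803 (%²).
σ_p = √2.4803 = 1.575%.
At 97.5%, z = 1.960.
VaR = 1.960 × 1.575% = 3.087%; on $100,000 that is $3,087.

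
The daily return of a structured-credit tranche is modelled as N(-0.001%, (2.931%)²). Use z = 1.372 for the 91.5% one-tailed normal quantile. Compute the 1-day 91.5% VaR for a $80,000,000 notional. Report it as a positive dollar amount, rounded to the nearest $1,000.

VaR = −μ + z·σ = −(-0.001%) + 1.372 × 2.931% = 4.022%.
On $80,000,000: 0.04022 × $80,000,000 = $3,217,600.

$3,218,000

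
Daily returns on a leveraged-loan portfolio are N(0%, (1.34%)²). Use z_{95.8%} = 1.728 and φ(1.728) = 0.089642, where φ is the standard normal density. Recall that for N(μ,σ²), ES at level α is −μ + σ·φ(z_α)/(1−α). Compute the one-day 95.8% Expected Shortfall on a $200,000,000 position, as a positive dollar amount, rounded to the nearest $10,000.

Tail multiplier: φ(z)/(1−α) = 0.089642 / 0.042 = 2.134.
ES = 1.34% × 2.134 = 2.860%.
On $200,000,000: 0.02860 × $200,000,000 = $5,720,000.

$5,720,000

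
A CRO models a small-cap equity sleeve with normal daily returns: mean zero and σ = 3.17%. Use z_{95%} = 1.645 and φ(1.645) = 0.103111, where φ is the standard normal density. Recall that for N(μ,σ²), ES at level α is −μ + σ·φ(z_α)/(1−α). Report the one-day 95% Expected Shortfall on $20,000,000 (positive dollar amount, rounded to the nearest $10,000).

$1,310,000

Tail multiplier: φ(z)/(1−α) = 0.103111 / 0.05 = 2.062.
ES = 3.17% × 2.062 = 6.537%.
On $20,000,000: 0.06537 × $20,000,000 = $1,307,400.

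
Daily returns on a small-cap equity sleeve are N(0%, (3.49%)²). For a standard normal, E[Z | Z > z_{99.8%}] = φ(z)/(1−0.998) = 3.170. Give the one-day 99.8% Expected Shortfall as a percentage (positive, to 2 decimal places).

11.06%

ES = 3.49% × 3.170 = 11.063%.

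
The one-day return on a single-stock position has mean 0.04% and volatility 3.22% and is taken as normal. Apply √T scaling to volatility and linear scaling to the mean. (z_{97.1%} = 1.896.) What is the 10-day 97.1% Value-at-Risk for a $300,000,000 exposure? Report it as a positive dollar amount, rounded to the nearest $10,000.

σ_{10d} = 3.22% × √10 = 10.183%; μ_{10d} = 10 × 0.04% = 0.400%.
VaR = −(0.400%) + 1.896 × 10.183% = 18.907%.
On $300,000,000: 0.18907 × $300,000,000 = $56,721,000.

$56,720,000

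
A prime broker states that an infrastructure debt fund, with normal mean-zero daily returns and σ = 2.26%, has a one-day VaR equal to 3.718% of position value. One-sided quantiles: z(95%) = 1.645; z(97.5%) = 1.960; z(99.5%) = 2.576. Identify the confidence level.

Implied z = VaR/σ = 3.718 / 2.26 = 1.645.
This matches z(95%) = 1.645.

95%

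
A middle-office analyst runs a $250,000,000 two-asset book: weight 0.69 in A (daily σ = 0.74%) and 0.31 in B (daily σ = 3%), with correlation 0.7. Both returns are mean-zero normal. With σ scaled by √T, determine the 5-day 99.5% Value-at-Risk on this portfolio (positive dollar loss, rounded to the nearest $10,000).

$19,270,000

σ_p = √(0.69²·0.74² + 0.31²·3² + 2·0.7·0.69·0.31·0.74·3) = 1.338%.
σ_{5d} = 1.338% × √5 = 2.992%.
z(99.5%) = 2.576.
VaR = 2.576 × 2.992% = 7.707%; on $250,000,000 that is $19,267,500.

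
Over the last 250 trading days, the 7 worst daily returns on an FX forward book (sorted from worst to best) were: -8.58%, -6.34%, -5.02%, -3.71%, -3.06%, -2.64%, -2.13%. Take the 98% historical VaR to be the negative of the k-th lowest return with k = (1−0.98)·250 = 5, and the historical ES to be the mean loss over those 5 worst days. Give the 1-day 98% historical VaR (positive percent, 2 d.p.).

k = 5; the 5th lowest return is -3.06%, so VaR = 3.06%.

3.06%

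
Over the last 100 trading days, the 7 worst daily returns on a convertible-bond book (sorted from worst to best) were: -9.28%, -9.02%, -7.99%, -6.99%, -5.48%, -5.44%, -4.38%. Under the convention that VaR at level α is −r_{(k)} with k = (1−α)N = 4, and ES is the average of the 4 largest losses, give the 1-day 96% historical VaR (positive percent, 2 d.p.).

k = 4; the 4th lowest return is -6.99%, so VaR = 6.99%.

6.99%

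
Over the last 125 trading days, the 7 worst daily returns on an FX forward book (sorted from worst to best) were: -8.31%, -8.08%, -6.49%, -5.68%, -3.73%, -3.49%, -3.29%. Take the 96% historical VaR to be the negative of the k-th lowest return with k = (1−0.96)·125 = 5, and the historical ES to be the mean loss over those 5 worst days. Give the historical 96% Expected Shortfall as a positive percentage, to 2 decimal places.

6.46%

The 5 worst returns sum to -32.29%.
ES = −(-32.29%) / 5 = 6.458% ≈ 6.46%.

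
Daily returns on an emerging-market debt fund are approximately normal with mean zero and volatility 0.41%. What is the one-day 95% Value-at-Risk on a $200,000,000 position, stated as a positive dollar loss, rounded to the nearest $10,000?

At 95% one-sided, z = 1.645.
VaR = z·σ = 1.645 × 0.41% = 0.674%.
On $200,000,000: 0.00674 × $200,000,000 = $1,348,000.

$1,350,000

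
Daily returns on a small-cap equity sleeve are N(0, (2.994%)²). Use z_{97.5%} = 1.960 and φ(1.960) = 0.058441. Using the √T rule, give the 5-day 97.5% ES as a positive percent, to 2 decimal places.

σ_{5d} = 2.994% × √5 = 6.695%.
ES multiplier = φ(z)/(1−α) = 0.058441/0.025 = 2.338.
ES = 6.695% × 2.338 = 15.653%.

15.65%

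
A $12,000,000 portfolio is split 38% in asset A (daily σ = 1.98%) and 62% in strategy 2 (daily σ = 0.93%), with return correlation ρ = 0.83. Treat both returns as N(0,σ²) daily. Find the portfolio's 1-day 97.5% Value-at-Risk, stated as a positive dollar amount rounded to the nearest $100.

σ_p² = 0.38²·1.98² + 0.62²·0.93² + 2·0.83·0.38·0.62·1.98·0.93 = 1.6187 (%²).
σ_p = √1.6187 = 1.272%.
At 97.5%, z = 1.960.
VaR = 1.960 × 1.272% = 2.493%; on $12,000,000 that is $299,160.

$299,200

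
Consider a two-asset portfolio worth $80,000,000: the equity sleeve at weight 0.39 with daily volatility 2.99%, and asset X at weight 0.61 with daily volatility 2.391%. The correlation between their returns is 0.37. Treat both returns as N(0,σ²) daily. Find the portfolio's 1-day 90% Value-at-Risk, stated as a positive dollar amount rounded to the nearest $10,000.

σ_p² = 0.39²·2.99² + 0.61²·2.391² + 2·0.37·0.39·0.61·2.99·2.391 = 4.7456 (%²).
σ_p = √4.7456 = 2.178%.
At 90%, z = 1.282.
VaR = 1.282 × 2.178% = 2.792%; on $80,000,000 that is $2,233,600.

$2,230,000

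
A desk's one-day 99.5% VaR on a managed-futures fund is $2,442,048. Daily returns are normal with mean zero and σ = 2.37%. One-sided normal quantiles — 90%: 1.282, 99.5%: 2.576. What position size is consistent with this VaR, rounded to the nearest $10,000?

VaR as a fraction of value: z·σ = 2.576 × 2.37% = 6.10512%.
Position = $2,442,048 / 0.0610512 = $40,000,000.

$40,000,000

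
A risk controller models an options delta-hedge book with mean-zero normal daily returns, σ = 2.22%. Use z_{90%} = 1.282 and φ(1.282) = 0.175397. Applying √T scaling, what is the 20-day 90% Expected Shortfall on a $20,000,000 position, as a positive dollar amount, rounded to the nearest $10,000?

σ_{20d} = 2.22% × √20 = 9.928%.
ES multiplier = φ(z)/(1−α) = 0.175397/0.1 = 1.754.
ES = 9.928% × 1.754 = 17.414%; on $20,000,000: $3,482,800.

$3,480,000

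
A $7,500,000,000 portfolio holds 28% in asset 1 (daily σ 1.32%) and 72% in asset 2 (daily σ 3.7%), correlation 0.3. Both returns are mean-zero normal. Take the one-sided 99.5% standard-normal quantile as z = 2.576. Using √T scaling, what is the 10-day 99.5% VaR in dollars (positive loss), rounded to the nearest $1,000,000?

σ_p = √(0.28²·1.32² + 0.72²·3.7² + 2·0.3·0.28·0.72·1.32·3.7) = 2.797%.
σ_{10d} = 2.797% × √10 = 8.845%.
VaR = 2.576 × 8.845% = 22.785%; on $7,500,000,000 that is $1,708,875,000.

$1,709,000,000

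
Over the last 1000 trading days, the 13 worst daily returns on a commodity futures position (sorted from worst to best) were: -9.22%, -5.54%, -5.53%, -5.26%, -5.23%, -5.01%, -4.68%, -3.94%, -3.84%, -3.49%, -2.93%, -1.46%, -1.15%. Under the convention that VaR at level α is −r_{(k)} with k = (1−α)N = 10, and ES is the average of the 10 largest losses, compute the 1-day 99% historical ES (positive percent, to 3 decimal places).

5.174%

The 10 worst returns sum to -51.74%.
ES = −(-51.74%) / 10 = 5.174%.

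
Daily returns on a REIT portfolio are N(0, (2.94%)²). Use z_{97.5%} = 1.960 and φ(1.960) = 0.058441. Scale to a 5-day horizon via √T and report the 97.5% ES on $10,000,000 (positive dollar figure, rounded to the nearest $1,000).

$1,537,000

σ_{5d} = 2.94% × √5 = 6.574%.
ES multiplier = φ(z)/(1−α) = 0.058441/0.025 = 2.338.
ES = 6.574% × 2.338 = 15.370%; on $10,000,000: $1,537,000.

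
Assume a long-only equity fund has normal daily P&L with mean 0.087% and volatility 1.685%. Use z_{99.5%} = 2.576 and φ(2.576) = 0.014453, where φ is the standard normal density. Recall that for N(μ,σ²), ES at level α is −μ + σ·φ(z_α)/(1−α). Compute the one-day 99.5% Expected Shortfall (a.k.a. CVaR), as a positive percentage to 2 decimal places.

Tail multiplier: φ(z)/(1−α) = 0.014453 / 0.005 = 2.891.
ES = −(0.087%) + 1.685% × 2.891 = 4.784%.

4.78%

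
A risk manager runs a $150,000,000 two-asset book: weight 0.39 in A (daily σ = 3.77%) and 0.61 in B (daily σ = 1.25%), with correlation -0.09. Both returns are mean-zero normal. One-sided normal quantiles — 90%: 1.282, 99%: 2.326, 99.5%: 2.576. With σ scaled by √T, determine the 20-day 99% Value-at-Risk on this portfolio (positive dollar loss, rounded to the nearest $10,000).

$24,870,000

σ_p = √(0.39²·3.77² + 0.61²·1.25² + 2·-0.09·0.39·0.61·3.77·1.25) = 1.594%.
σ_{20d} = 1.594% × √20 = 7.129%.
VaR = 2.326 × 7.129% = 16.582%; on $150,000,000 that is $24,873,000.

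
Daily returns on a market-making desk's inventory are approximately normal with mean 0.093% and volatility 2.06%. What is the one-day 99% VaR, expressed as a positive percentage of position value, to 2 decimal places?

4.70%

At 99% one-sided, z = 2.326.
VaR = −μ + z·σ = −(0.093%) + 2.326 × 2.06% = 4.699%.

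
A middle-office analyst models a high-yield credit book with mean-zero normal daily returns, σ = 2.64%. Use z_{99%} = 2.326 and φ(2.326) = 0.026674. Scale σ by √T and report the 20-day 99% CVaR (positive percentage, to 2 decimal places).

31.49%

σ_{20d} = 2.64% × √20 = 11.806%.
ES multiplier = φ(z)/(1−α) = 0.026674/0.01 = 2.667.
ES = 11.806% × 2.667 = 31.487%.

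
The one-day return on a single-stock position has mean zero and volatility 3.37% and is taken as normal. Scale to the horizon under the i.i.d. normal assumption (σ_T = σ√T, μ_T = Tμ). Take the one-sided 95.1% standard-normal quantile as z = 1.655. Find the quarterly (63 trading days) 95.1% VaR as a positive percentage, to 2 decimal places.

44.27%

σ_{63d} = 3.37% × √63 = 26.749%.
VaR = 1.655 × 26.749% = 44.270%.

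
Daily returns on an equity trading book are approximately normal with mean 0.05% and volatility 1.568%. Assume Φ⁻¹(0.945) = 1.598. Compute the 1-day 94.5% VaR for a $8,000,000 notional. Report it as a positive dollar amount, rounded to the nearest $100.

VaR = −μ + z·σ = −(0.05%) + 1.598 × 1.568% = 2.456%.
On $8,000,000: 0.02456 × $8,000,000 = $196,480.

$196,500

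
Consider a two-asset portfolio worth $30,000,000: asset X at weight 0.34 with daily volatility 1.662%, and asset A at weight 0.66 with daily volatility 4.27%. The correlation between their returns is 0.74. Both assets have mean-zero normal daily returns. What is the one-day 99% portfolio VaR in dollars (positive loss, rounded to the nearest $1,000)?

$2,274,000

σ_p² = 0.34²·1.662² + 0.66²·4.27² + 2·0.74·0.34·0.66·1.662·4.27 = 10.6185 (%²).
σ_p = √10.6185 = 3.259%.
At 99%, z = 2.326.
VaR = 2.326 × 3.259% = 7.580%; on $30,000,000 that is $2,274,000.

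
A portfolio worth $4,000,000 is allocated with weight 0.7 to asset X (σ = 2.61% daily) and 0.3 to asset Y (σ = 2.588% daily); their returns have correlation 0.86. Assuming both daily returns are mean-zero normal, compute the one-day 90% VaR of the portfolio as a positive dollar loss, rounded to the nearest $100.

σ_p² = 0.7²·2.61² + 0.3²·2.588² + 2·0.86·0.7·0.3·2.61·2.588 = 6.3805 (%²).
σ_p = √6.3805 = 2.526%.
At 90%, z = 1.282.
VaR = 1.282 × 2.526% = 3.238%; on $4,000,000 that is $129,520.

$129,500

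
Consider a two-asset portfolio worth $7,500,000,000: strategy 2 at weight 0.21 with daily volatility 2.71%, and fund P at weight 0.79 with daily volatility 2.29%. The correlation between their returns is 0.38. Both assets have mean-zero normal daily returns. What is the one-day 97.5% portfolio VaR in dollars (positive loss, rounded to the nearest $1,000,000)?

$308,000,000

σ_p² = 0.21²·2.71² + 0.79²·2.29² + 2·0.38·0.21·0.79·2.71·2.29 = 4.3792 (%²).
σ_p = √4.3792 = 2.093%.
At 97.5%, z = 1.960.
VaR = 1.960 × 2.093% = 4.102%; on $7,500,000,000 that is $307,650,000.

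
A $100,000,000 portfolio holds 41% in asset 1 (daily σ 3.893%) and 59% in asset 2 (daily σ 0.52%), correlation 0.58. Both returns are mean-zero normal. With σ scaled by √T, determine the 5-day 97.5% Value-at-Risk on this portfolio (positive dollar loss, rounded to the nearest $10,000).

$7,850,000

σ_p = √(0.41²·3.893² + 0.59²·0.52² + 2·0.58·0.41·0.59·3.893·0.52) = 1.792%.
σ_{5d} = 1.792% × √5 = 4.007%.
z(97.5%) = 1.960.
VaR = 1.960 × 4.007% = 7.854%; on $100,000,000 that is $7,854,000.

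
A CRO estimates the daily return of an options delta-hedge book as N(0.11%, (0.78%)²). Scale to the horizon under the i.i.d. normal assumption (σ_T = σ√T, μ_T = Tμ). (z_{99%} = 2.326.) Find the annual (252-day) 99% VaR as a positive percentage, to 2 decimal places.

σ_{252d} = 0.78% × √252 = 12.382%; μ_{252d} = 252 × 0.11% = 27.720%.
VaR = −(27.720%) + 2.326 × 12.382% = 1.081%.

1.08%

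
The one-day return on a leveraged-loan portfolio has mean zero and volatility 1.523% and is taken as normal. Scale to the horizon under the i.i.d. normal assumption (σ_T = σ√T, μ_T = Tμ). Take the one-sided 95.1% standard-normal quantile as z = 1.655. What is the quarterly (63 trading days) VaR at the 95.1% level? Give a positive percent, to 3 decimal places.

σ_{63d} = 1.523% × √63 = 12.088%.
VaR = 1.655 × 12.088% = 20.006%.

20.006%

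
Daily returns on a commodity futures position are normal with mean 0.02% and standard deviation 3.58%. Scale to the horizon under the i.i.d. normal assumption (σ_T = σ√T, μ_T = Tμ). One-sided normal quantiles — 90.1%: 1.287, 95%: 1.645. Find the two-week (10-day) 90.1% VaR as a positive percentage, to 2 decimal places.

σ_{10d} = 3.58% × √10 = 11.321%; μ_{10d} = 10 × 0.02% = 0.200%.
VaR = −(0.200%) + 1.287 × 11.321% = 14.370%.

14.37%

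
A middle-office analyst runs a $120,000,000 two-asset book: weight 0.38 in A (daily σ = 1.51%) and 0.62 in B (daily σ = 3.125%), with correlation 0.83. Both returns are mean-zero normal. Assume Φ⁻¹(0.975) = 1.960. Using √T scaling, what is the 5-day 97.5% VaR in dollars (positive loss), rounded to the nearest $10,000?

$12,810,000

σ_p = √(0.38²·1.51² + 0.62²·3.125² + 2·0.83·0.38·0.62·1.51·3.125) = 2.435%.
σ_{5d} = 2.435% × √5 = 5.445%.
VaR = 1.960 × 5.445% = 10.672%; on $120,000,000 that is $12,806,400.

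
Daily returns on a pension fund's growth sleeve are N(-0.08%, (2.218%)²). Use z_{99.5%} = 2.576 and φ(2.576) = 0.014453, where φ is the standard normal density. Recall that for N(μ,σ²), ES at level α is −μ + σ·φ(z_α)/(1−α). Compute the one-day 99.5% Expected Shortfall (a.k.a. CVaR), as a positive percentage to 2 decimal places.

Tail multiplier: φ(z)/(1−α) = 0.014453 / 0.005 = 2.891.
ES = −(-0.08%) + 2.218% × 2.891 = 6.492%.

6.49%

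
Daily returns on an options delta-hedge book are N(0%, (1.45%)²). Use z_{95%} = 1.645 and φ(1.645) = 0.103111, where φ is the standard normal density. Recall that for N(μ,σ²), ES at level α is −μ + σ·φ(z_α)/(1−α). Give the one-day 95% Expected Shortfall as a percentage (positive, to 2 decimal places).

Tail multiplier: φ(z)/(1−α) = 0.103111 / 0.05 = 2.062.
ES = 1.45% × 2.062 = 2.990%.

2.99%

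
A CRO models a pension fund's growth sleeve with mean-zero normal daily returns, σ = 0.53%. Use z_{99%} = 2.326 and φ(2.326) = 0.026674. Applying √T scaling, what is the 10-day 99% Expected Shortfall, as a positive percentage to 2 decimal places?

σ_{10d} = 0.53% × √10 = 1.676%.
ES multiplier = φ(z)/(1−α) = 0.026674/0.01 = 2.667.
ES = 1.676% × 2.667 = 4.470%.

4.47%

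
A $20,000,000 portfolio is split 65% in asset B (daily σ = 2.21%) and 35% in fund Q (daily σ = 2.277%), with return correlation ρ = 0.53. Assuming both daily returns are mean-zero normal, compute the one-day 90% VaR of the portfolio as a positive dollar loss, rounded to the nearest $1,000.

σ_p² = 0.65²·2.21² + 0.35²·2.277² + 2·0.53·0.65·0.35·2.21·2.277 = 3.9122 (%²).
σ_p = √3.9122 = 1.978%.
At 90%, z = 1.282.
VaR = 1.282 × 1.978% = 2.536%; on $20,000,000 that is $507,200.

$507,000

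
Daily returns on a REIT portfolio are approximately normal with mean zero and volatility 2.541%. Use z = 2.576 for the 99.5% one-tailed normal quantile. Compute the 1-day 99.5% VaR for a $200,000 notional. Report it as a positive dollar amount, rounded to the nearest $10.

$13,090

VaR = z·σ = 2.576 × 2.541% = 6.546%.
On $200,000: 0.06546 × $200,000 = $13,092.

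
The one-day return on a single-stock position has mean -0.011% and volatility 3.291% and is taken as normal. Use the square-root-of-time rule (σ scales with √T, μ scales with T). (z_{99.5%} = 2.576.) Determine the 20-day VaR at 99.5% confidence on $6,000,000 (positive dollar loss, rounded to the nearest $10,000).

$2,290,000

σ_{20d} = 3.291% × √20 = 14.718%; μ_{20d} = 20 × -0.011% = -0.220%.
VaR = −(-0.220%) + 2.576 × 14.718% = 38.134%.
On $6,000,000: 0.38134 × $6,000,000 = $2,288,040.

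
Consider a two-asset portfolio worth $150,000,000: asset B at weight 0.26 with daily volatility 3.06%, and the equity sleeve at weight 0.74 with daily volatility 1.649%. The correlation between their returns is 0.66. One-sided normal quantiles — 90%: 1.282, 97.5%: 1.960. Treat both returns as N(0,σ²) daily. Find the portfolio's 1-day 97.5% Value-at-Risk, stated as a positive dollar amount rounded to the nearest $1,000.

σ_p² = 0.26²·3.06² + 0.74²·1.649² + 2·0.66·0.26·0.74·3.06·1.649 = 3.4035 (%²).
σ_p = √3.4035 = 1.845%.
VaR = 1.960 × 1.845% = 3.616%; on $150,000,000 that is $5,424,000.

$5,424,000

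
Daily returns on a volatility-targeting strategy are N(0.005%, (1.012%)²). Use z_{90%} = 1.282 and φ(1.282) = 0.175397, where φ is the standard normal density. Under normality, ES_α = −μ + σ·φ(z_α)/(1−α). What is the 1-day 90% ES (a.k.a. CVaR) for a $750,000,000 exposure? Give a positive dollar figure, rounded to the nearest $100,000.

Tail multiplier: φ(z)/(1−α) = 0.175397 / 0.1 = 1.754.
ES = −(0.005%) + 1.012% × 1.754 = 1.770%.
On $750,000,000: 0.01770 × $750,000,000 = $13,275,000.

$13,300,000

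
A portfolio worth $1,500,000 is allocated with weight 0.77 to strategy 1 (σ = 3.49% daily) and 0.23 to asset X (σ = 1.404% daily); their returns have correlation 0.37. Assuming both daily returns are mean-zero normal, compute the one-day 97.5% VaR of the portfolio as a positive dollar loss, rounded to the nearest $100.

$83,000

σ_p² = 0.77²·3.49² + 0.23²·1.404² + 2·0.37·0.77·0.23·3.49·1.404 = 7.9680 (%²).
σ_p = √7.9680 = 2.823%.
At 97.5%, z = 1.960.
VaR = 1.960 × 2.823% = 5.533%; on $1,500,000 that is $82,995.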